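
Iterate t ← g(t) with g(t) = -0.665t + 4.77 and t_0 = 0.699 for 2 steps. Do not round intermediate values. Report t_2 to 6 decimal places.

t_1 = g(0.699000) = 4.305165
t_2 = g(4.305165) = 1.907065

1.907065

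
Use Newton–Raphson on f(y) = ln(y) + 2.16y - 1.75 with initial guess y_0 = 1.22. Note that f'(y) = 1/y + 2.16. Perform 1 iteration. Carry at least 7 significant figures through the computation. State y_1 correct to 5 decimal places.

0.85618

y_0 = 1.220000: f = 1.084051, f' = 2.979672 → y_1 = 1.220000 - (1.084051)/(2.979672) = 0.856185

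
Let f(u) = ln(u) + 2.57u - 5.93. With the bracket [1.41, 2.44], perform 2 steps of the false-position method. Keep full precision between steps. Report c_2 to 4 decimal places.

f(1.410000) = -1.962710, f(2.440000) = 1.232798
step 1: c = 2.042635, f(c) = 0.033814 > 0 → new bracket [1.410000, 2.042635]
step 2: c = 2.031921, f(c) = 0.001018 > 0 → new bracket [1.410000, 2.031921]

2.0319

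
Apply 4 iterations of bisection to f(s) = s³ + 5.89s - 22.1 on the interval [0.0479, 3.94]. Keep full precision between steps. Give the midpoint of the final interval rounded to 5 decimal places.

2.11558

f(0.047900) = -21.817759, f(3.940000) = 62.269584 (opposite signs)
step 1: m = 1.993950, f(m) = -2.428015 < 0 → root in [1.993950, 3.940000]
step 2: m = 2.966975, f(m) = 21.493588 > 0 → root in [1.993950, 2.966975]
step 3: m = 2.480462, f(m) = 7.771451 > 0 → root in [1.993950, 2.480462]
step 4: m = 2.237206, f(m) = 2.274567 > 0 → root in [1.993950, 2.237206]
Midpoint of [1.993950, 2.237206] = 2.115578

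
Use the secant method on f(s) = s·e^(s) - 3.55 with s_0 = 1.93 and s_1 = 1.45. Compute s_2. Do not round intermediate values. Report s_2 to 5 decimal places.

Secant update: s_(k+1) = s_k − f(s_k)·(s_k − s_(k-1))/(f(s_k) − f(s_(k-1))).
f(s_0) = 9.746755, f(s_1) = 2.631516
s_2 = 1.450000 - (2.631516)·(1.450000 - 1.930000)/(2.631516 - (9.746755)) = 1.272476; f(s_2) = 0.992330

1.27248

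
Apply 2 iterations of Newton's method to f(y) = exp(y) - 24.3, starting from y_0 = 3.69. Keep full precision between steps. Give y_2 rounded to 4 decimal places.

3.1959

f'(y) = exp(y)
y_0 = 3.690000: f = 15.744847, f' = 40.044847 → y_1 = 3.690000 - (15.744847)/(40.044847) = 3.296820
y_1 = 3.296820: f = 2.726548, f' = 27.026548 → y_2 = 3.296820 - (2.726548)/(27.026548) = 3.195936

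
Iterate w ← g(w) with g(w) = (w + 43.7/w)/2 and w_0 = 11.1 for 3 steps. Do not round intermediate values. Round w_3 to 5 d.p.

6.61082

w_1 = g(11.100000) = 7.518468
w_2 = g(7.518468) = 6.665411
w_3 = g(6.665411) = 6.610823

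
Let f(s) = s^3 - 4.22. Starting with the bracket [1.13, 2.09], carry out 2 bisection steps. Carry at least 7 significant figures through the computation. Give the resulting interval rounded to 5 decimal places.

[1.61000, 1.85000]

f(1.130000) = -2.777103, f(2.090000) = 4.909329 (opposite signs)
step 1: m = 1.610000, f(m) = -0.046719 < 0 → root in [1.610000, 2.090000]
step 2: m = 1.850000, f(m) = 2.111625 > 0 → root in [1.610000, 1.850000]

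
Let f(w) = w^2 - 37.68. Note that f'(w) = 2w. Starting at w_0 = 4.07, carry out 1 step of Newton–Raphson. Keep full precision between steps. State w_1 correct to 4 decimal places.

6.6640

Newton update: w ← w − f(w)/f'(w).
w_0 = 4.070000: f = -21.115100, f' = 8.140000 → w_1 = 4.070000 - (-21.115100)/(8.140000) = 6.663993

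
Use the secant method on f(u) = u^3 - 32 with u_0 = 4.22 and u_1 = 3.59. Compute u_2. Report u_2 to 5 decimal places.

3.27878

f(u_0) = 43.151448, f(u_1) = 14.268279
u_2 = 3.590000 - (14.268279)·(3.590000 - 4.220000)/(14.268279 - (43.151448)) = 3.278780; f(u_2) = 3.248195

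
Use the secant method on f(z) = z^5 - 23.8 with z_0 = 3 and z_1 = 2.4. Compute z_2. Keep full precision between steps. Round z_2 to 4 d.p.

Secant update: z_(k+1) = z_k − f(z_k)·(z_k − z_(k-1))/(f(z_k) − f(z_(k-1))).
f(z_0) = 219.200000, f(z_1) = 55.826240
z_2 = 2.400000 - (55.826240)·(2.400000 - 3.000000)/(55.826240 - (219.200000)) = 2.194975; f(z_2) = 27.150407

2.1950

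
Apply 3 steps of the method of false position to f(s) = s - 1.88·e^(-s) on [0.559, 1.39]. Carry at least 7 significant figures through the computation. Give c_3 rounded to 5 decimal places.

0.82451

False-position update: c = (a·f(b) − b·f(a))/(f(b) − f(a)); replace the endpoint whose sign matches f(c).
f(0.559000) = -0.515947, f(1.390000) = 0.921738
step 1: c = 0.857224, f(c) = 0.059468 > 0 → new bracket [0.559000, 0.857224]
step 2: c = 0.826403, f(c) = 0.003677 > 0 → new bracket [0.559000, 0.826403]
step 3: c = 0.824511, f(c) = 0.000227 > 0 → new bracket [0.559000, 0.824511]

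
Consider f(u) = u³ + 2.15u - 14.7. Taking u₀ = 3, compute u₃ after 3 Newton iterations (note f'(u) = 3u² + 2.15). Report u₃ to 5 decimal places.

u_0 = 3.000000: f = 18.750000, f' = 29.150000 → u_1 = 3.000000 - (18.750000)/(29.150000) = 2.356775
u_1 = 2.356775: f = 3.457516, f' = 18.813169 → u_2 = 2.356775 - (3.457516)/(18.813169) = 2.172994
u_2 = 2.172994: f = 0.232598, f' = 16.315704 → u_3 = 2.172994 - (0.232598)/(16.315704) = 2.158738

2.15874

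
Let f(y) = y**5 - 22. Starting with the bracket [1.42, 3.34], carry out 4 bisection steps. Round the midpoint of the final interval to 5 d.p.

1.84000

f(1.420000) = -16.226466, f(3.340000) = 393.654354 (opposite signs)
step 1: m = 2.380000, f(m) = 54.363317 > 0 → root in [1.420000, 2.380000]
step 2: m = 1.900000, f(m) = 2.760990 > 0 → root in [1.420000, 1.900000]
step 3: m = 1.660000, f(m) = -9.395070 < 0 → root in [1.660000, 1.900000]
step 4: m = 1.780000, f(m) = -4.131010 < 0 → root in [1.780000, 1.900000]
Midpoint of [1.780000, 1.900000] = 1.840000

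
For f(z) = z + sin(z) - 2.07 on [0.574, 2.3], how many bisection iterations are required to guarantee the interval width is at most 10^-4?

15

Initial width b − a = 2.3 − 0.574 = 1.726000.
After n steps the width is (b−a)/2^n; need (b−a)/2^n ≤ 10^-4.
So n ≥ log₂(1.726000/10^-4) = log₂(17260.0000) ≈ 14.0751.
Hence n = 15.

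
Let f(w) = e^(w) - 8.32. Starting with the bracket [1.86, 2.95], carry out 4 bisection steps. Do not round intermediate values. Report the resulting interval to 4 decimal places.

[2.0644, 2.1325]

f(1.860000) = -1.896263, f(2.950000) = 10.785954 (opposite signs)
step 1: m = 2.405000, f(m) = 2.758430 > 0 → root in [1.860000, 2.405000]
step 2: m = 2.132500, f(m) = 0.115930 > 0 → root in [1.860000, 2.132500]
step 3: m = 1.996250, f(m) = -0.958601 < 0 → root in [1.996250, 2.132500]
step 4: m = 2.064375, f(m) = -0.439629 < 0 → root in [2.064375, 2.132500]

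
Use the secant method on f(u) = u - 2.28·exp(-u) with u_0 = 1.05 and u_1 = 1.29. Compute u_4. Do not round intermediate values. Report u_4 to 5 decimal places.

f(u_0) = 0.252142, f(u_1) = 0.662383
u_2 = 1.290000 - (0.662383)·(1.290000 - 1.050000)/(0.662383 - (0.252142)) = 0.902491; f(u_2) = -0.022181
u_3 = 0.902491 - (-0.022181)·(0.902491 - 1.290000)/(-0.022181 - (0.662383)) = 0.915047; f(u_3) = 0.001912
u_4 = 0.915047 - (0.001912)·(0.915047 - 0.902491)/(0.001912 - (-0.022181)) = 0.914051; f(u_4) = 0.000005

0.91405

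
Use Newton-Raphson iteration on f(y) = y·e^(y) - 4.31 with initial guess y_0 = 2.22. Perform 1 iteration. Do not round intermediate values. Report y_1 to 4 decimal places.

f'(y) = (y + 1)·e^(y)
y_0 = 2.220000: f = 16.130275, f' = 29.647605 → y_1 = 2.220000 - (16.130275)/(29.647605) = 1.675933

1.6759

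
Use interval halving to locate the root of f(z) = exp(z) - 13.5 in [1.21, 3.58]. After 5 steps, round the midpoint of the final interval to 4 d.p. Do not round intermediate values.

f(1.210000) = -10.146515, f(3.580000) = 22.373541 (opposite signs)
step 1: m = 2.395000, f(m) = -2.531802 < 0 → root in [2.395000, 3.580000]
step 2: m = 2.987500, f(m) = 6.336030 > 0 → root in [2.395000, 2.987500]
step 3: m = 2.691250, f(m) = 1.250102 > 0 → root in [2.395000, 2.691250]
step 4: m = 2.543125, f(m) = -0.780643 < 0 → root in [2.543125, 2.691250]
step 5: m = 2.617188, f(m) = 0.197146 > 0 → root in [2.543125, 2.617188]
Midpoint of [2.543125, 2.617188] = 2.580156

2.5802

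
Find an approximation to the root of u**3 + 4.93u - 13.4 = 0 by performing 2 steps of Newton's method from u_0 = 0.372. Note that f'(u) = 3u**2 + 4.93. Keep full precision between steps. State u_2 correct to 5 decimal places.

1.89586

u_0 = 0.372000: f = -11.514561, f' = 5.345152 → u_1 = 0.372000 - (-11.514561)/(5.345152) = 2.526206
u_1 = 2.526206: f = 15.175739, f' = 24.075158 → u_2 = 2.526206 - (15.175739)/(24.075158) = 1.895858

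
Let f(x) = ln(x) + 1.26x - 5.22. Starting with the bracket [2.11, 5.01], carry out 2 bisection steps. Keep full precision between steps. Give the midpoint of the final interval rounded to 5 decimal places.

3.19750

f(2.110000) = -1.814712, f(5.010000) = 2.704036 (opposite signs)
step 1: m = 3.560000, f(m) = 0.535361 > 0 → root in [2.110000, 3.560000]
step 2: m = 2.835000, f(m) = -0.605858 < 0 → root in [2.835000, 3.560000]
Midpoint of [2.835000, 3.560000] = 3.197500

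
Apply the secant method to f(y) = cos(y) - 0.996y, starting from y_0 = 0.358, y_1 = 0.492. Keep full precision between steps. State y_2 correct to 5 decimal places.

Secant update: y_(k+1) = y_k − f(y_k)·(y_k − y_(k-1))/(f(y_k) − f(y_(k-1))).
f(y_0) = 0.580031, f(y_1) = 0.391358
y_2 = 0.492000 - (0.391358)·(0.492000 - 0.358000)/(0.391358 - (0.580031)) = 0.769951; f(y_2) = -0.048926

0.76995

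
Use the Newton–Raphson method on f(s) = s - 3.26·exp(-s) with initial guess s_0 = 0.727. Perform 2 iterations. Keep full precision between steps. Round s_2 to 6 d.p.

1.092549

f'(s) = 1 + 3.26·exp(-s)
s_0 = 0.727000: f = -0.848743, f' = 2.575743 → s_1 = 0.727000 - (-0.848743)/(2.575743) = 1.056514
s_1 = 1.056514: f = -0.076876, f' = 2.133390 → s_2 = 1.056514 - (-0.076876)/(2.133390) = 1.092549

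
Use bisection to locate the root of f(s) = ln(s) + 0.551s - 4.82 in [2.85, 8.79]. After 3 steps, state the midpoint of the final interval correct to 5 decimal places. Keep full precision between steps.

f(2.850000) = -2.202331, f(8.790000) = 2.196905 (opposite signs)
step 1: m = 5.820000, f(m) = 0.148120 > 0 → root in [2.850000, 5.820000]
step 2: m = 4.335000, f(m) = -0.964693 < 0 → root in [4.335000, 5.820000]
step 3: m = 5.077500, f(m) = -0.397478 < 0 → root in [5.077500, 5.820000]
Midpoint of [5.077500, 5.820000] = 5.448750

5.44875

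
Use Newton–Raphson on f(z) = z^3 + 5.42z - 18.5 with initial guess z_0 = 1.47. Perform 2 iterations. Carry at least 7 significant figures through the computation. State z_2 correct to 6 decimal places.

f'(z) = 3z^2 + 5.42
z_0 = 1.470000: f = -7.356077, f' = 11.902700 → z_1 = 1.470000 - (-7.356077)/(11.902700) = 2.088018
z_1 = 2.088018: f = 1.920429, f' = 18.499451 → z_2 = 2.088018 - (1.920429)/(18.499451) = 1.984207

1.984207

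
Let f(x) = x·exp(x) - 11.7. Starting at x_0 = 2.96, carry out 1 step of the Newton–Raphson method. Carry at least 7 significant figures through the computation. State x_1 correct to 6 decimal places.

Newton update: x ← x − f(x)/f'(x).
f'(x) = (x + 1)·exp(x)
x_0 = 2.960000: f = 45.421996, f' = 76.419968 → x_1 = 2.960000 - (45.421996)/(76.419968) = 2.365627

2.365627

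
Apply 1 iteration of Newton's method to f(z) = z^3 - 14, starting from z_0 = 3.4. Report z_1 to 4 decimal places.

f'(z) = 3z^2
z_0 = 3.400000: f = 25.304000, f' = 34.680000 → z_1 = 3.400000 - (25.304000)/(34.680000) = 2.670358

2.6704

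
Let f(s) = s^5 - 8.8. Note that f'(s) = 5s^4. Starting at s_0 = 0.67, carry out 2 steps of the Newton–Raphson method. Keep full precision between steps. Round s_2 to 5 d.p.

s_0 = 0.670000: f = -8.664987, f' = 1.007556 → s_1 = 0.670000 - (-8.664987)/(1.007556) = 9.270005
s_1 = 9.270005: f = 68445.374872, f' = 36922.402837 → s_2 = 9.270005 - (68445.374872)/(36922.402837) = 7.416243

7.41624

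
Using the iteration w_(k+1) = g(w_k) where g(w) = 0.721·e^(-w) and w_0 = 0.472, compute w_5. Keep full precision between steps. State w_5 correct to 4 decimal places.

w_1 = g(0.472000) = 0.449726
w_2 = g(0.449726) = 0.459856
w_3 = g(0.459856) = 0.455221
w_4 = g(0.455221) = 0.457336
w_5 = g(0.457336) = 0.456370

0.4564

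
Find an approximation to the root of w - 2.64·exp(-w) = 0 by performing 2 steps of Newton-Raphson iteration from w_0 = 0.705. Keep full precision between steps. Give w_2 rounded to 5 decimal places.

f'(w) = 1 + 2.64·exp(-w)
w_0 = 0.705000: f = -0.599447, f' = 2.304447 → w_1 = 0.705000 - (-0.599447)/(2.304447) = 0.965126
w_1 = 0.965126: f = -0.040543, f' = 2.005669 → w_2 = 0.965126 - (-0.040543)/(2.005669) = 0.985340

0.98534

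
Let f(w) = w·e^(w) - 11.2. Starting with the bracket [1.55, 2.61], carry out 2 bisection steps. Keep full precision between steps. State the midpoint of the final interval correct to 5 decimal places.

f(1.550000) = -3.897221, f(2.610000) = 24.293523 (opposite signs)
step 1: m = 2.080000, f(m) = 5.449295 > 0 → root in [1.550000, 2.080000]
step 2: m = 1.815000, f(m) = -0.053947 < 0 → root in [1.815000, 2.080000]
Midpoint of [1.815000, 2.080000] = 1.947500

1.94750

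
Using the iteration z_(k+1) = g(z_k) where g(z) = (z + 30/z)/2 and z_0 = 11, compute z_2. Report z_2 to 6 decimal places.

5.617249

z_1 = g(11.000000) = 6.863636
z_2 = g(6.863636) = 5.617249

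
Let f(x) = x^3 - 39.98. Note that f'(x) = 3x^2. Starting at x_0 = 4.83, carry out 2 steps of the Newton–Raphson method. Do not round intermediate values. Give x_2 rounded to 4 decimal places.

3.4547

Newton update: x ← x − f(x)/f'(x).
x_0 = 4.830000: f = 72.698587, f' = 69.986700 → x_1 = 4.830000 - (72.698587)/(69.986700) = 3.791251
x_1 = 3.791251: f = 14.513882, f' = 43.120761 → x_2 = 3.791251 - (14.513882)/(43.120761) = 3.454665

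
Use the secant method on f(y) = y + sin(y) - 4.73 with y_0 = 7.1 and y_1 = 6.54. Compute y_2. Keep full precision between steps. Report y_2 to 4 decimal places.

5.4232

f(y_0) = 3.098969, f(y_1) = 2.064001
y_2 = 6.540000 - (2.064001)·(6.540000 - 7.100000)/(2.064001 - (3.098969)) = 5.423211; f(y_2) = -0.064614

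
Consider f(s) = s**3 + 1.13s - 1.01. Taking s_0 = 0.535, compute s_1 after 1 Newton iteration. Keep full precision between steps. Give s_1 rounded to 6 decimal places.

0.661878

Newton update: s ← s − f(s)/f'(s).
f'(s) = 3s**2 + 1.13
s_0 = 0.535000: f = -0.252320, f' = 1.988675 → s_1 = 0.535000 - (-0.252320)/(1.988675) = 0.661878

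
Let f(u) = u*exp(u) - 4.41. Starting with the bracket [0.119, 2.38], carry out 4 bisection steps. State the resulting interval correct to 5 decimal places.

[1.24950, 1.39081]

f(0.119000) = -4.275962, f(2.380000) = 21.305669 (opposite signs)
step 1: m = 1.249500, f(m) = -0.050997 < 0 → root in [1.249500, 2.380000]
step 2: m = 1.814750, f(m) = 6.731732 > 0 → root in [1.249500, 1.814750]
step 3: m = 1.532125, f(m) = 2.680676 > 0 → root in [1.249500, 1.532125]
step 4: m = 1.390812, f(m) = 1.178442 > 0 → root in [1.249500, 1.390812]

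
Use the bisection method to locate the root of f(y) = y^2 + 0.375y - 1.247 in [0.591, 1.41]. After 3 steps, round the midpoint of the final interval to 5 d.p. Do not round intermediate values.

f(0.591000) = -0.676094, f(1.410000) = 1.269850 (opposite signs)
step 1: m = 1.000500, f(m) = 0.129188 > 0 → root in [0.591000, 1.000500]
step 2: m = 0.795750, f(m) = -0.315376 < 0 → root in [0.795750, 1.000500]
step 3: m = 0.898125, f(m) = -0.103575 < 0 → root in [0.898125, 1.000500]
Midpoint of [0.898125, 1.000500] = 0.949313

0.94931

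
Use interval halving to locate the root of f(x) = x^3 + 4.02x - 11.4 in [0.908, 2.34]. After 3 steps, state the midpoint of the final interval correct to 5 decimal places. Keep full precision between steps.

1.71350

f(0.908000) = -7.001227, f(2.340000) = 10.819704 (opposite signs)
step 1: m = 1.624000, f(m) = -0.588421 < 0 → root in [1.624000, 2.340000]
step 2: m = 1.982000, f(m) = 4.353578 > 0 → root in [1.624000, 1.982000]
step 3: m = 1.803000, f(m) = 1.709269 > 0 → root in [1.624000, 1.803000]
Midpoint of [1.624000, 1.803000] = 1.713500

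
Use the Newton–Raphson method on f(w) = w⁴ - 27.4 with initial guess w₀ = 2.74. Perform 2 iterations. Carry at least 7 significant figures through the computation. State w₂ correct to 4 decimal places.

2.2940

f'(w) = 4w³
w_0 = 2.740000: f = 28.964058, f' = 82.283296 → w_1 = 2.740000 - (28.964058)/(82.283296) = 2.387996
w_1 = 2.387996: f = 5.118785, f' = 54.470420 → w_2 = 2.387996 - (5.118785)/(54.470420) = 2.294022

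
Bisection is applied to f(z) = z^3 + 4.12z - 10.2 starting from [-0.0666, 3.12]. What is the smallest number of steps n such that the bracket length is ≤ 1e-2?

9

Initial width b − a = 3.12 − -0.0666 = 3.186600.
After n steps the width is (b−a)/2^n; need (b−a)/2^n ≤ 1e-2.
So n ≥ log₂(3.186600/1e-2) = log₂(318.6600) ≈ 8.3159.
Hence n = 9.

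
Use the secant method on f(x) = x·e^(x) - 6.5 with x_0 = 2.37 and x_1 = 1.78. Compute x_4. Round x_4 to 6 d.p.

f(x_0) = 18.852820, f(x_1) = 4.055144
x_2 = 1.780000 - (4.055144)·(1.780000 - 2.370000)/(4.055144 - (18.852820)) = 1.618317; f(x_2) = 1.663748
x_3 = 1.618317 - (1.663748)·(1.618317 - 1.780000)/(1.663748 - (4.055144)) = 1.505830; f(x_3) = 0.288123
x_4 = 1.505830 - (0.288123)·(1.505830 - 1.618317)/(0.288123 - (1.663748)) = 1.482270; f(x_4) = 0.026329

1.482270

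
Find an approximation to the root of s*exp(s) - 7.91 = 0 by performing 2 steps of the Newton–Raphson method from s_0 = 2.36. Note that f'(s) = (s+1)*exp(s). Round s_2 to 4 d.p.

s_0 = 2.360000: f = 17.084645, f' = 35.585597 → s_1 = 2.360000 - (17.084645)/(35.585597) = 1.879900
s_1 = 1.879900: f = 4.408702, f' = 18.871551 → s_2 = 1.879900 - (4.408702)/(18.871551) = 1.646284

1.6463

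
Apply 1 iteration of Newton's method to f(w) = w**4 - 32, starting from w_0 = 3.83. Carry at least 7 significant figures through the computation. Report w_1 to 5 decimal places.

f'(w) = 4w**3
w_0 = 3.830000: f = 183.176627, f' = 224.727548 → w_1 = 3.830000 - (183.176627)/(224.727548) = 3.014895

3.01489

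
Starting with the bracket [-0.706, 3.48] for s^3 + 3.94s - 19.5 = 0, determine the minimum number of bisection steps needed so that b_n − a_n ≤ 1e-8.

29

Initial width b − a = 3.48 − -0.706 = 4.186000.
After n steps the width is (b−a)/2^n; need (b−a)/2^n ≤ 1e-8.
So n ≥ log₂(4.186000/1e-8) = log₂(418600000.0000) ≈ 28.6410.
Hence n = 29.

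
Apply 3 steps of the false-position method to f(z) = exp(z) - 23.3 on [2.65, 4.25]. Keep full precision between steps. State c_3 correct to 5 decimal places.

False-position update: c = (a·f(b) − b·f(a))/(f(b) − f(a)); replace the endpoint whose sign matches f(c).
f(2.650000) = -9.145961, f(4.250000) = 46.805412
step 1: c = 2.911540, f(c) = -4.914905 < 0 → new bracket [2.911540, 4.250000]
step 2: c = 3.038732, f(c) = -2.421245 < 0 → new bracket [3.038732, 4.250000]
step 3: c = 3.098309, f(c) = -1.139551 < 0 → new bracket [3.098309, 4.250000]

3.09831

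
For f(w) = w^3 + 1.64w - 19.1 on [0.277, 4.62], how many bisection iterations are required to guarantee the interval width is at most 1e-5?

Initial width b − a = 4.62 − 0.277 = 4.343000.
After n steps the width is (b−a)/2^n; need (b−a)/2^n ≤ 1e-5.
So n ≥ log₂(4.343000/1e-5) = log₂(434300.0000) ≈ 18.7283.
Hence n = 19.

19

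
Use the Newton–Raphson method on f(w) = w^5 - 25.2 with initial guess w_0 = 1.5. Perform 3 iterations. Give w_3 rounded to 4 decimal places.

1.9110

f'(w) = 5w^4
w_0 = 1.500000: f = -17.606250, f' = 25.312500 → w_1 = 1.500000 - (-17.606250)/(25.312500) = 2.195556
w_1 = 2.195556: f = 25.817850, f' = 116.184375 → w_2 = 2.195556 - (25.817850)/(116.184375) = 1.973341
w_2 = 1.973341: f = 4.723389, f' = 75.819101 → w_3 = 1.973341 - (4.723389)/(75.819101) = 1.911043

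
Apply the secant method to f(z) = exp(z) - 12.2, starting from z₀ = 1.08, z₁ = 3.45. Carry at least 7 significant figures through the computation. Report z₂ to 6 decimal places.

1.848151

f(z_0) = -9.255320, f(z_1) = 19.300392
z_2 = 3.450000 - (19.300392)·(3.450000 - 1.080000)/(19.300392 - (-9.255320)) = 1.848151; f(z_2) = -5.851927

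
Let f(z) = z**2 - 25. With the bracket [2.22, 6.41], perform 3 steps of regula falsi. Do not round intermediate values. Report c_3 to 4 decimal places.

False-position update: c = (a·f(b) − b·f(a))/(f(b) − f(a)); replace the endpoint whose sign matches f(c).
f(2.220000) = -20.071600, f(6.410000) = 16.088100
step 1: c = 4.545794, f(c) = -4.335759 < 0 → new bracket [4.545794, 6.410000]
step 2: c = 4.941544, f(c) = -0.581142 < 0 → new bracket [4.941544, 6.410000]
step 3: c = 4.992739, f(c) = -0.072557 < 0 → new bracket [4.992739, 6.410000]

4.9927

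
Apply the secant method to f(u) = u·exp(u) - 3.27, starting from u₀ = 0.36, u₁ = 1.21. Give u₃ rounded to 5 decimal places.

1.08831

f(u_0) = -2.754001, f(u_1) = 0.787716
u_2 = 1.210000 - (0.787716)·(1.210000 - 0.360000)/(0.787716 - (-2.754001)) = 1.020951; f(u_2) = -0.436011
u_3 = 1.020951 - (-0.436011)·(1.020951 - 1.210000)/(-0.436011 - (0.787716)) = 1.088309; f(u_3) = -0.038542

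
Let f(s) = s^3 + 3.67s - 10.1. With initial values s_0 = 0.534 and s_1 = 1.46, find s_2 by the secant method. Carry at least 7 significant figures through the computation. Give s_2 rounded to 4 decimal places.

1.6973

f(s_0) = -7.987947, f(s_1) = -1.629664
s_2 = 1.460000 - (-1.629664)·(1.460000 - 0.534000)/(-1.629664 - (-7.987947)) = 1.697339; f(s_2) = 1.019200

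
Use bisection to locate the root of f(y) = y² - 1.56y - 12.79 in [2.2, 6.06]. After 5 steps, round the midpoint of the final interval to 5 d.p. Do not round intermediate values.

f(2.200000) = -11.382000, f(6.060000) = 14.480000 (opposite signs)
step 1: m = 4.130000, f(m) = -2.175900 < 0 → root in [4.130000, 6.060000]
step 2: m = 5.095000, f(m) = 5.220825 > 0 → root in [4.130000, 5.095000]
step 3: m = 4.612500, f(m) = 1.289656 > 0 → root in [4.130000, 4.612500]
step 4: m = 4.371250, f(m) = -0.501323 < 0 → root in [4.371250, 4.612500]
step 5: m = 4.491875, f(m) = 0.379616 > 0 → root in [4.371250, 4.491875]
Midpoint of [4.371250, 4.491875] = 4.431563

4.43156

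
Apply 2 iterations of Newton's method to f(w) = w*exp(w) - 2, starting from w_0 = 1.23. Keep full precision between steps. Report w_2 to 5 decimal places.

Newton update: w ← w − f(w)/f'(w).
f'(w) = (w+1)*exp(w)
w_0 = 1.230000: f = 2.208112, f' = 7.629342 → w_1 = 1.230000 - (2.208112)/(7.629342) = 0.940576
w_1 = 0.940576: f = 0.409246, f' = 4.970703 → w_2 = 0.940576 - (0.409246)/(4.970703) = 0.858245

0.85824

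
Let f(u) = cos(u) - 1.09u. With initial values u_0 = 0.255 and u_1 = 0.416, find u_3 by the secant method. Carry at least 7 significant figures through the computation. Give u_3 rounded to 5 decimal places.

0.69823

f(u_0) = 0.689713, f(u_1) = 0.461273
u_2 = 0.416000 - (0.461273)·(0.416000 - 0.255000)/(0.461273 - (0.689713)) = 0.741095; f(u_2) = -0.070064
u_3 = 0.741095 - (-0.070064)·(0.741095 - 0.416000)/(-0.070064 - (0.461273)) = 0.698227; f(u_3) = 0.004916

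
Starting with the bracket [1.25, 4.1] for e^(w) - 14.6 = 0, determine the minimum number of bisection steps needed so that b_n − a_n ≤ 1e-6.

Initial width b − a = 4.1 − 1.25 = 2.850000.
After n steps the width is (b−a)/2^n; need (b−a)/2^n ≤ 1e-6.
So n ≥ log₂(2.850000/1e-6) = log₂(2850000.0000) ≈ 21.4425.
Hence n = 22.

22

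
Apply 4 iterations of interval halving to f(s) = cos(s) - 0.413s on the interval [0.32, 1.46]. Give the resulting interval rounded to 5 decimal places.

f(0.320000) = 0.817075, f(1.460000) = -0.492410 (opposite signs)
step 1: m = 0.890000, f(m) = 0.261842 > 0 → root in [0.890000, 1.460000]
step 2: m = 1.175000, f(m) = -0.099732 < 0 → root in [0.890000, 1.175000]
step 3: m = 1.032500, f(m) = 0.086251 > 0 → root in [1.032500, 1.175000]
step 4: m = 1.103750, f(m) = -0.005598 < 0 → root in [1.032500, 1.103750]

[1.03250, 1.10375]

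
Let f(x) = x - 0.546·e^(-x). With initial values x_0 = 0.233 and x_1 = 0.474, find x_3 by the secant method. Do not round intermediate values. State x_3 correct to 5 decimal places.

f(x_0) = -0.199516, f(x_1) = 0.134111
x_2 = 0.474000 - (0.134111)·(0.474000 - 0.233000)/(0.134111 - (-0.199516)) = 0.377123; f(x_2) = 0.002659
x_3 = 0.377123 - (0.002659)·(0.377123 - 0.474000)/(0.002659 - (0.134111)) = 0.375163; f(x_3) = -0.000035

0.37516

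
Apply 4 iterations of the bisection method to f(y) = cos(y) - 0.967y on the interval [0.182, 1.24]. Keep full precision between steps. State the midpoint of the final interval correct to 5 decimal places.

f(0.182000) = 0.807490, f(1.240000) = -0.874284 (opposite signs)
step 1: m = 0.711000, f(m) = 0.070173 > 0 → root in [0.711000, 1.240000]
step 2: m = 0.975500, f(m) = -0.382554 < 0 → root in [0.711000, 0.975500]
step 3: m = 0.843250, f(m) = -0.150384 < 0 → root in [0.711000, 0.843250]
step 4: m = 0.777125, f(m) = -0.038547 < 0 → root in [0.711000, 0.777125]
Midpoint of [0.711000, 0.777125] = 0.744063

0.74406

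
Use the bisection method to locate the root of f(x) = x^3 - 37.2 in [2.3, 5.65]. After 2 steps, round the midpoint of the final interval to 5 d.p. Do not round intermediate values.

3.55625

f(2.300000) = -25.033000, f(5.650000) = 143.162125 (opposite signs)
step 1: m = 3.975000, f(m) = 25.607484 > 0 → root in [2.300000, 3.975000]
step 2: m = 3.137500, f(m) = -6.314744 < 0 → root in [3.137500, 3.975000]
Midpoint of [3.137500, 3.975000] = 3.556250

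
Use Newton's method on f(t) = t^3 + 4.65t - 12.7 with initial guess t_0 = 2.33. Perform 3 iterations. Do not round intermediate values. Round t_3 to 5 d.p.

1.69112

f'(t) = 3t^2 + 4.65
t_0 = 2.330000: f = 10.783837, f' = 20.936700 → t_1 = 2.330000 - (10.783837)/(20.936700) = 1.814931
t_1 = 1.814931: f = 1.717771, f' = 14.531928 → t_2 = 1.814931 - (1.717771)/(14.531928) = 1.696725
t_2 = 1.696725: f = 0.074427, f' = 13.286624 → t_3 = 1.696725 - (0.074427)/(13.286624) = 1.691123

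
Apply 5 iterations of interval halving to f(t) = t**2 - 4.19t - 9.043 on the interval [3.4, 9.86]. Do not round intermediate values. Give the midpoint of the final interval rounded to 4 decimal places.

f(3.400000) = -11.729000, f(9.860000) = 46.863200 (opposite signs)
step 1: m = 6.630000, f(m) = 7.134200 > 0 → root in [3.400000, 6.630000]
step 2: m = 5.015000, f(m) = -4.905625 < 0 → root in [5.015000, 6.630000]
step 3: m = 5.822500, f(m) = 0.462231 > 0 → root in [5.015000, 5.822500]
step 4: m = 5.418750, f(m) = -2.384711 < 0 → root in [5.418750, 5.822500]
step 5: m = 5.620625, f(m) = -1.001993 < 0 → root in [5.620625, 5.822500]
Midpoint of [5.620625, 5.822500] = 5.721562

5.7216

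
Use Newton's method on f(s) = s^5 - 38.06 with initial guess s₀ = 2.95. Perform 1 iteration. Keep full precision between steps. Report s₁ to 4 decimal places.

Newton update: s ← s − f(s)/f'(s).
f'(s) = 5s⁴
s_0 = 2.950000: f = 185.353843, f' = 378.667531 → s_1 = 2.950000 - (185.353843)/(378.667531) = 2.460510

2.4605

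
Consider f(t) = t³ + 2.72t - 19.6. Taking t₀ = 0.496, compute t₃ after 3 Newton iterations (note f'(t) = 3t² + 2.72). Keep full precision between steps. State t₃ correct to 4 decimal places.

2.8673

Newton update: t ← t − f(t)/f'(t).
t_0 = 0.496000: f = -18.128856, f' = 3.458048 → t_1 = 0.496000 - (-18.128856)/(3.458048) = 5.738511
t_1 = 5.738511: f = 184.980876, f' = 101.511539 → t_2 = 5.738511 - (184.980876)/(101.511539) = 3.916247
t_2 = 3.916247: f = 51.115630, f' = 48.730969 → t_3 = 3.916247 - (51.115630)/(48.730969) = 2.867312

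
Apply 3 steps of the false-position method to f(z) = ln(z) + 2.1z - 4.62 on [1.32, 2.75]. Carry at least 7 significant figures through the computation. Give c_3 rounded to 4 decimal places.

1.8955

f(1.320000) = -1.570368, f(2.750000) = 2.166601
step 1: c = 1.920922, f(c) = 0.066741 > 0 → new bracket [1.320000, 1.920922]
step 2: c = 1.896424, f(c) = 0.002460 > 0 → new bracket [1.320000, 1.896424]
step 3: c = 1.895522, f(c) = 0.000091 > 0 → new bracket [1.320000, 1.895522]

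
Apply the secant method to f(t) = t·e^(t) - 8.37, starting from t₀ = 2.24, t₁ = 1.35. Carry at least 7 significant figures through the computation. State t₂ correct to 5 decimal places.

f(t_0) = 12.671062, f(t_1) = -3.162476
t_2 = 1.350000 - (-3.162476)·(1.350000 - 2.240000)/(-3.162476 - (12.671062)) = 1.527762; f(t_2) = -1.330296

1.52776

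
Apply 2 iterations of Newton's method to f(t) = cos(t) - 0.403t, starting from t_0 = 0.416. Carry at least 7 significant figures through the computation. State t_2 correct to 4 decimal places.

1.1139

f'(t) = -sin(t) - 0.403
t_0 = 0.416000: f = 0.747065, f' = -0.807105 → t_1 = 0.416000 - (0.747065)/(-0.807105) = 1.341610
t_1 = 1.341610: f = -0.313484, f' = -1.376852 → t_2 = 1.341610 - (-0.313484)/(-1.376852) = 1.113929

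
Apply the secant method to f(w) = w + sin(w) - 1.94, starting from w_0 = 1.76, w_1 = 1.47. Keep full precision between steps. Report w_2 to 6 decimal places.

Secant update: w_(k+1) = w_k − f(w_k)·(w_k − w_(k-1))/(f(w_k) − f(w_(k-1))).
f(w_0) = 0.802154, f(w_1) = 0.524924
w_2 = 1.470000 - (0.524924)·(1.470000 - 1.760000)/(0.524924 - (0.802154)) = 0.920896; f(w_2) = -0.222960

0.920896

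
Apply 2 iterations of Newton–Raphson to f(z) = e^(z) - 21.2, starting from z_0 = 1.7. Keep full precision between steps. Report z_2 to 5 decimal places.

3.79185

f'(z) = e^(z)
z_0 = 1.700000: f = -15.726053, f' = 5.473947 → z_1 = 1.700000 - (-15.726053)/(5.473947) = 4.572891
z_1 = 4.572891: f = 75.623595, f' = 96.823595 → z_2 = 4.572891 - (75.623595)/(96.823595) = 3.791846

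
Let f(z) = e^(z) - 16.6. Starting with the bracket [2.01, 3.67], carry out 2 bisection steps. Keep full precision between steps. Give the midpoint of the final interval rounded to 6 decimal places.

f(2.010000) = -9.136683, f(3.670000) = 22.651906 (opposite signs)
step 1: m = 2.840000, f(m) = 0.515766 > 0 → root in [2.010000, 2.840000]
step 2: m = 2.425000, f(m) = -5.297771 < 0 → root in [2.425000, 2.840000]
Midpoint of [2.425000, 2.840000] = 2.632500

2.632500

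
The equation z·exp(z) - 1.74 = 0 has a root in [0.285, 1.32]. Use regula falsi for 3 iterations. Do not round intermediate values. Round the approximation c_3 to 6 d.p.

0.764713

False-position update: c = (a·f(b) − b·f(a))/(f(b) − f(a)); replace the endpoint whose sign matches f(c).
f(0.285000) = -1.361018, f(1.320000) = 3.201316
step 1: c = 0.593757, f(c) = -0.664837 < 0 → new bracket [0.593757, 1.320000]
step 2: c = 0.718644, f(c) = -0.265593 < 0 → new bracket [0.718644, 1.320000]
step 3: c = 0.764713, f(c) = -0.097107 < 0 → new bracket [0.764713, 1.320000]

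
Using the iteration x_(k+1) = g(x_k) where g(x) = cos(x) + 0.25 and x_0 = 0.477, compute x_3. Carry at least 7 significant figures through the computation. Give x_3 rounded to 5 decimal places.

x_1 = g(0.477000) = 1.138376
x_2 = g(1.138376) = 0.669069
x_3 = g(0.669069) = 1.034399

1.03440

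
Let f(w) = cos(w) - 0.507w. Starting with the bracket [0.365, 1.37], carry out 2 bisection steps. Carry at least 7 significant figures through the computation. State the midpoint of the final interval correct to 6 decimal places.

f(0.365000) = 0.749069, f(1.370000) = -0.495140 (opposite signs)
step 1: m = 0.867500, f(m) = 0.206913 > 0 → root in [0.867500, 1.370000]
step 2: m = 1.118750, f(m) = -0.130399 < 0 → root in [0.867500, 1.118750]
Midpoint of [0.867500, 1.118750] = 0.993125

0.993125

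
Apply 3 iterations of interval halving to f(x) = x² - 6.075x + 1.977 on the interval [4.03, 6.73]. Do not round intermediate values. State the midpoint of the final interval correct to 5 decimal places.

f(4.030000) = -6.264350, f(6.730000) = 6.385150 (opposite signs)
step 1: m = 5.380000, f(m) = -1.762100 < 0 → root in [5.380000, 6.730000]
step 2: m = 6.055000, f(m) = 1.855900 > 0 → root in [5.380000, 6.055000]
step 3: m = 5.717500, f(m) = -0.067006 < 0 → root in [5.717500, 6.055000]
Midpoint of [5.717500, 6.055000] = 5.886250

5.88625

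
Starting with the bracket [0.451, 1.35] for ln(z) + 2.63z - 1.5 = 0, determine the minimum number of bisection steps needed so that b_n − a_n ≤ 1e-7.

24

Initial width b − a = 1.35 − 0.451 = 0.899000.
After n steps the width is (b−a)/2^n; need (b−a)/2^n ≤ 1e-7.
So n ≥ log₂(0.899000/1e-7) = log₂(8990000.0000) ≈ 23.0999.
Hence n = 24.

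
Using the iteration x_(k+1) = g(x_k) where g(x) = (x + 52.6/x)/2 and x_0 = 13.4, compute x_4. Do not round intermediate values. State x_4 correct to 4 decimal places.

7.2526

x_1 = g(13.400000) = 8.662687
x_2 = g(8.662687) = 7.367353
x_3 = g(7.367353) = 7.253480
x_4 = g(7.253480) = 7.252586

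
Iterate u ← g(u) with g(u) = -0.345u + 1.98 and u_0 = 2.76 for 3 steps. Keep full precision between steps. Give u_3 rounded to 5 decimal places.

1.41923

u_1 = g(2.760000) = 1.027800
u_2 = g(1.027800) = 1.625409
u_3 = g(1.625409) = 1.419234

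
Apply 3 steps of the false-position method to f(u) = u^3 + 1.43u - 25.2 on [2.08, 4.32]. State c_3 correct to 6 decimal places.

f(2.080000) = -13.226688, f(4.320000) = 61.599168
step 1: c = 2.475956, f(c) = -6.480877 < 0 → new bracket [2.475956, 4.320000]
step 2: c = 2.651500, f(c) = -2.767109 < 0 → new bracket [2.651500, 4.320000]
step 3: c = 2.723229, f(c) = -1.110382 < 0 → new bracket [2.723229, 4.320000]

2.723229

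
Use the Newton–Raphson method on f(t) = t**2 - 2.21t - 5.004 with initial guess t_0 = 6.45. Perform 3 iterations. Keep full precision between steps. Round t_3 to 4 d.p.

3.6015

Newton update: t ← t − f(t)/f'(t).
f'(t) = 2t - 2.21
t_0 = 6.450000: f = 22.344000, f' = 10.690000 → t_1 = 6.450000 - (22.344000)/(10.690000) = 4.359822
t_1 = 4.359822: f = 4.368843, f' = 6.509645 → t_2 = 4.359822 - (4.368843)/(6.509645) = 3.688688
t_2 = 3.688688: f = 0.450421, f' = 5.167377 → t_3 = 3.688688 - (0.450421)/(5.167377) = 3.601522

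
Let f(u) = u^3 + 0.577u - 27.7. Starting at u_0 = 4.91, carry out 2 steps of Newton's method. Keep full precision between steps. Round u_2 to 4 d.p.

Newton update: u ← u − f(u)/f'(u).
f'(u) = 3u^2 + 0.577
u_0 = 4.910000: f = 93.503841, f' = 72.901300 → u_1 = 4.910000 - (93.503841)/(72.901300) = 3.627391
u_1 = 3.627391: f = 22.122102, f' = 40.050903 → u_2 = 3.627391 - (22.122102)/(40.050903) = 3.075042

3.0750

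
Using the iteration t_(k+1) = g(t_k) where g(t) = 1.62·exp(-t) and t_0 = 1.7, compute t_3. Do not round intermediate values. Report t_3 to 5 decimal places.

t_1 = g(1.700000) = 0.295947
t_2 = g(0.295947) = 1.204999
t_3 = g(1.204999) = 0.485501

0.48550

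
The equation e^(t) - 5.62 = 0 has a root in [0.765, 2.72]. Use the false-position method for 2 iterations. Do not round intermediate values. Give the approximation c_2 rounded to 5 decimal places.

1.53414

False-position update: c = (a·f(b) − b·f(a))/(f(b) − f(a)); replace the endpoint whose sign matches f(c).
f(0.765000) = -3.471006, f(2.720000) = 9.560322
step 1: c = 1.285731, f(c) = -2.002689 < 0 → new bracket [1.285731, 2.720000]
step 2: c = 1.534143, f(c) = -0.982649 < 0 → new bracket [1.534143, 2.720000]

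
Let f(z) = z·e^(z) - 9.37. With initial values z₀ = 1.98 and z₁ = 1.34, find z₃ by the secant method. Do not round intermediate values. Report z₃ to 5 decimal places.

f(z_0) = 4.970631, f(z_1) = -4.252482
z_2 = 1.340000 - (-4.252482)·(1.340000 - 1.980000)/(-4.252482 - (4.970631)) = 1.635083; f(z_2) = -0.982208
z_3 = 1.635083 - (-0.982208)·(1.635083 - 1.340000)/(-0.982208 - (-4.252482)) = 1.723710; f(z_3) = 0.291888

1.72371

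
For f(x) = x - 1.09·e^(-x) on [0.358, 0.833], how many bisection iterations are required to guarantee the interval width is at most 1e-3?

9

Initial width b − a = 0.833 − 0.358 = 0.475000.
After n steps the width is (b−a)/2^n; need (b−a)/2^n ≤ 1e-3.
So n ≥ log₂(0.475000/1e-3) = log₂(475.0000) ≈ 8.8918.
Hence n = 9.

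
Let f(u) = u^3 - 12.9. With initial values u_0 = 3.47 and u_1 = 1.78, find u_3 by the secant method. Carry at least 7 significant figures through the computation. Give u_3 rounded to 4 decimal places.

2.4150

f(u_0) = 28.881923, f(u_1) = -7.260248
u_2 = 1.780000 - (-7.260248)·(1.780000 - 3.470000)/(-7.260248 - (28.881923)) = 2.119488; f(u_2) = -3.378779
u_3 = 2.119488 - (-3.378779)·(2.119488 - 1.780000)/(-3.378779 - (-7.260248)) = 2.415008; f(u_3) = 1.184965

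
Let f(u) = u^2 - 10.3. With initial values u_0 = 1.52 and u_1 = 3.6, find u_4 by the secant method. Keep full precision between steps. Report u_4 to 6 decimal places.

3.209516

Secant update: u_(k+1) = u_k − f(u_k)·(u_k − u_(k-1))/(f(u_k) − f(u_(k-1))).
f(u_0) = -7.989600, f(u_1) = 2.660000
u_2 = 3.600000 - (2.660000)·(3.600000 - 1.520000)/(2.660000 - (-7.989600)) = 3.080469; f(u_2) = -0.810712
u_3 = 3.080469 - (-0.810712)·(3.080469 - 3.600000)/(-0.810712 - (2.660000)) = 3.201824; f(u_3) = -0.048321
u_4 = 3.201824 - (-0.048321)·(3.201824 - 3.080469)/(-0.048321 - (-0.810712)) = 3.209516; f(u_4) = 0.000993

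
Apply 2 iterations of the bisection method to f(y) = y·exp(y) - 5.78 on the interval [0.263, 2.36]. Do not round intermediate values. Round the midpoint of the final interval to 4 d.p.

f(0.263000) = -5.437883, f(2.360000) = 19.214645 (opposite signs)
step 1: m = 1.311500, f(m) = -0.912057 < 0 → root in [1.311500, 2.360000]
step 2: m = 1.835750, f(m) = 5.729849 > 0 → root in [1.311500, 1.835750]
Midpoint of [1.311500, 1.835750] = 1.573625

1.5736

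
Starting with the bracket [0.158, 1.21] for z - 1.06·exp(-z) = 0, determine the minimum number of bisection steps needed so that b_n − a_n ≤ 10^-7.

Initial width b − a = 1.21 − 0.158 = 1.052000.
After n steps the width is (b−a)/2^n; need (b−a)/2^n ≤ 10^-7.
So n ≥ log₂(1.052000/10^-7) = log₂(10520000.0000) ≈ 23.3266.
Hence n = 24.

24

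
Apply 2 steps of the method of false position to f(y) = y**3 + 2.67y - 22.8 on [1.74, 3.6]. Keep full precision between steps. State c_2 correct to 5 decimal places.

2.43992

False-position update: c = (a·f(b) − b·f(a))/(f(b) − f(a)); replace the endpoint whose sign matches f(c).
f(1.740000) = -12.886176, f(3.600000) = 33.468000
step 1: c = 2.257069, f(c) = -5.275310 < 0 → new bracket [2.257069, 3.600000]
step 2: c = 2.439923, f(c) = -1.760000 < 0 → new bracket [2.439923, 3.600000]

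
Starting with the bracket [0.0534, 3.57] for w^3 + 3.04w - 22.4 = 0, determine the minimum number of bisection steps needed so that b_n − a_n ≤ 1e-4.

Initial width b − a = 3.57 − 0.0534 = 3.516600.
After n steps the width is (b−a)/2^n; need (b−a)/2^n ≤ 1e-4.
So n ≥ log₂(3.516600/1e-4) = log₂(35166.0000) ≈ 15.1019.
Hence n = 16.

16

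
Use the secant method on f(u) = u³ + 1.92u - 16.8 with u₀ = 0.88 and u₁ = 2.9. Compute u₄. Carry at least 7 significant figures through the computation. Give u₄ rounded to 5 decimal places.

Secant update: u_(k+1) = u_k − f(u_k)·(u_k − u_(k-1))/(f(u_k) − f(u_(k-1))).
f(u_0) = -14.428928, f(u_1) = 13.157000
u_2 = 2.900000 - (13.157000)·(2.900000 - 0.880000)/(13.157000 - (-14.428928)) = 1.936569; f(u_2) = -5.819075
u_3 = 1.936569 - (-5.819075)·(1.936569 - 2.900000)/(-5.819075 - (13.157000)) = 2.232008; f(u_3) = -1.394991
u_4 = 2.232008 - (-1.394991)·(2.232008 - 1.936569)/(-1.394991 - (-5.819075)) = 2.325165; f(u_4) = 0.235077

2.32517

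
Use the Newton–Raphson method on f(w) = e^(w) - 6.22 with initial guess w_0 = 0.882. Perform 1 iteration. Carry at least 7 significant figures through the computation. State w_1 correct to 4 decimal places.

Newton update: w ← w − f(w)/f'(w).
f'(w) = e^(w)
w_0 = 0.882000: f = -3.804274, f' = 2.415726 → w_1 = 0.882000 - (-3.804274)/(2.415726) = 2.456795

2.4568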